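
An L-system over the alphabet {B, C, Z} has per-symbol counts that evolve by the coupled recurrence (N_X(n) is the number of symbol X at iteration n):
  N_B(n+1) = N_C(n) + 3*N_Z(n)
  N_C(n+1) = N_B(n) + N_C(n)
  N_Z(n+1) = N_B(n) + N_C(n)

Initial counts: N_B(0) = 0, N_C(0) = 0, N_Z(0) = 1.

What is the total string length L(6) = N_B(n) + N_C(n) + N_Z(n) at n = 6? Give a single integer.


Step 0: N_B=0, N_C=0, N_Z=1, L=1
Step 1: N_B=3, N_C=0, N_Z=0, L=3
Step 2: N_B=0, N_C=3, N_Z=3, L=6
Step 3: N_B=12, N_C=3, N_Z=3, L=18
Step 4: N_B=12, N_C=15, N_Z=15, L=42
Step 5: N_B=60, N_C=27, N_Z=27, L=114
Step 6: N_B=108, N_C=87, N_Z=87, L=282

Answer: 282


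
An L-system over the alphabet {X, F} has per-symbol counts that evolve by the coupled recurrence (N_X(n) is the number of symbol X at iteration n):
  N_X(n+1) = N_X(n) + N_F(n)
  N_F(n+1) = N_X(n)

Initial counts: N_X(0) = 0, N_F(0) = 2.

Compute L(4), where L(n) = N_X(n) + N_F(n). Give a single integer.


Step 0: N_X=0, N_F=2, L=2
Step 1: N_X=2, N_F=0, L=2
Step 2: N_X=2, N_F=2, L=4
Step 3: N_X=4, N_F=2, L=6
Step 4: N_X=6, N_F=4, L=10

Answer: 10


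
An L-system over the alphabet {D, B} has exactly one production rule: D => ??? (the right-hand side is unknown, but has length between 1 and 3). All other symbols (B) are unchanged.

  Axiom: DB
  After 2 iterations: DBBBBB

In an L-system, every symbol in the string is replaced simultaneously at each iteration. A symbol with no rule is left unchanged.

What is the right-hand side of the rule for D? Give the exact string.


Trying D => DBB:
  Step 0: DB
  Step 1: DBBB
  Step 2: DBBBBB
Matches the given result.

Answer: DBB


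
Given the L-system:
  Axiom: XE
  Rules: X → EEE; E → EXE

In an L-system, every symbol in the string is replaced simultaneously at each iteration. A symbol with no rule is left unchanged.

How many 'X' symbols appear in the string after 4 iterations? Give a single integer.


Answer: 41

Derivation:
Step 0: XE  (1 'X')
Step 1: EEEEXE  (1 'X')
Step 2: EXEEXEEXEEXEEEEEXE  (5 'X')
Step 3: EXEEEEEXEEXEEEEEXEEXEEEEEXEEXEEEEEXEEXEEXEEXEEXEEEEEXE  (13 'X')
Step 4: EXEEEEEXEEXEEXEEXEEXEEEEEXEEXEEEEEXEEXEEXEEXEEXEEEEEXEEXEEEEEXEEXEEXEEXEEXEEEEEXEEXEEEEEXEEXEEXEEXEEXEEEEEXEEXEEEEEXEEXEEEEEXEEXEEEEEXEEXEEEEEXEEXEEXEEXEEXEEEEEXE  (41 'X')


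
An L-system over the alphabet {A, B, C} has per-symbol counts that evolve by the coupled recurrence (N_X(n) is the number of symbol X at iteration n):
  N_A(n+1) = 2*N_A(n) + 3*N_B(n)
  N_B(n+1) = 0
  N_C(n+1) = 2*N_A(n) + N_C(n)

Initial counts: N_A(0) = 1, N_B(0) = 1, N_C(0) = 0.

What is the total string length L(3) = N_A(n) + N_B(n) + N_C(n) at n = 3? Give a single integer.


Answer: 52

Derivation:
Step 0: N_A=1, N_B=1, N_C=0, L=2
Step 1: N_A=5, N_B=0, N_C=2, L=7
Step 2: N_A=10, N_B=0, N_C=12, L=22
Step 3: N_A=20, N_B=0, N_C=32, L=52


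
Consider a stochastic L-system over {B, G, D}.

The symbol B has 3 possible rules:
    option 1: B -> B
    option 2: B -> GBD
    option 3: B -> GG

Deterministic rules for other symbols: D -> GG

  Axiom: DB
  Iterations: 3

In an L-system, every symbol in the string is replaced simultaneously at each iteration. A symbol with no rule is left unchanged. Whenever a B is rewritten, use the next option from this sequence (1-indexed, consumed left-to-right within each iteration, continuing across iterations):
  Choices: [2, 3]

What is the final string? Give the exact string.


Answer: GGGGGGG

Derivation:
Step 0: DB
Step 1: GGGBD  (used choices [2])
Step 2: GGGGGGG  (used choices [3])
Step 3: GGGGGGG  (used choices [])


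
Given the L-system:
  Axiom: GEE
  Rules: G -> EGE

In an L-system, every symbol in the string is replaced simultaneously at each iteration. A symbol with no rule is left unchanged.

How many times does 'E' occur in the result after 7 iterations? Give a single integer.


Answer: 16

Derivation:
Step 0: GEE  (2 'E')
Step 1: EGEEE  (4 'E')
Step 2: EEGEEEE  (6 'E')
Step 3: EEEGEEEEE  (8 'E')
Step 4: EEEEGEEEEEE  (10 'E')
Step 5: EEEEEGEEEEEEE  (12 'E')
Step 6: EEEEEEGEEEEEEEE  (14 'E')
Step 7: EEEEEEEGEEEEEEEEE  (16 'E')


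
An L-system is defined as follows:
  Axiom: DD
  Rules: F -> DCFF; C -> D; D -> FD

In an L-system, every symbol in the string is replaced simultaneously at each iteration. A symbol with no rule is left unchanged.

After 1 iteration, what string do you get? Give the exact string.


Step 0: DD
Step 1: FDFD

Answer: FDFD


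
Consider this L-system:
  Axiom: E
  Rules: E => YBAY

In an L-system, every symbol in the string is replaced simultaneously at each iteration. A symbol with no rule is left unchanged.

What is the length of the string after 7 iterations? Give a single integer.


Answer: 4

Derivation:
Step 0: length = 1
Step 1: length = 4
Step 2: length = 4
Step 3: length = 4
Step 4: length = 4
Step 5: length = 4
Step 6: length = 4
Step 7: length = 4


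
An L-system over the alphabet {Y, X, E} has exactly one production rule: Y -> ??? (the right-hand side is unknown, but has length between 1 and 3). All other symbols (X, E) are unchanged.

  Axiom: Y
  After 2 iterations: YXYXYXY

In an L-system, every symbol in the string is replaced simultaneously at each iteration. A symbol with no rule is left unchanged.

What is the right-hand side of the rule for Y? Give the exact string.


Answer: YXY

Derivation:
Trying Y -> YXY:
  Step 0: Y
  Step 1: YXY
  Step 2: YXYXYXY
Matches the given result.


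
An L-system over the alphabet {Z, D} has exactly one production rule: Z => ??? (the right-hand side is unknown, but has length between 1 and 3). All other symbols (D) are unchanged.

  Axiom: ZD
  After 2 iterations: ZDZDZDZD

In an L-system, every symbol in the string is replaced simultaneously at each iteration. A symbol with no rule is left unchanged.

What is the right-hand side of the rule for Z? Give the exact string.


Trying Z => ZDZ:
  Step 0: ZD
  Step 1: ZDZD
  Step 2: ZDZDZDZD
Matches the given result.

Answer: ZDZ


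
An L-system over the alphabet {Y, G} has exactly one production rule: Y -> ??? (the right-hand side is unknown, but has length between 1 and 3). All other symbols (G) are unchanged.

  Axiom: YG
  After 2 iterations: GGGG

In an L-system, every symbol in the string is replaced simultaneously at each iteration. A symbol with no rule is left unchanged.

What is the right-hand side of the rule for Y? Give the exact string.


Trying Y -> GGG:
  Step 0: YG
  Step 1: GGGG
  Step 2: GGGG
Matches the given result.

Answer: GGG


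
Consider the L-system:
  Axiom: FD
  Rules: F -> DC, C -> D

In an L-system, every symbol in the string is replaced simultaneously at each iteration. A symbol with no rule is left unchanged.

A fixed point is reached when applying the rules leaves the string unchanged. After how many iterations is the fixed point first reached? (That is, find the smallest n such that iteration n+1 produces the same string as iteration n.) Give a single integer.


Answer: 2

Derivation:
Step 0: FD
Step 1: DCD
Step 2: DDD
Step 3: DDD  (unchanged — fixed point at step 2)


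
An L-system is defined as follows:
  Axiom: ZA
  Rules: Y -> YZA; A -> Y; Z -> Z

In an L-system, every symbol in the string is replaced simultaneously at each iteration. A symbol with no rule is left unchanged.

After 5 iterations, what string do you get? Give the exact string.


Step 0: ZA
Step 1: ZY
Step 2: ZYZA
Step 3: ZYZAZY
Step 4: ZYZAZYZYZA
Step 5: ZYZAZYZYZAZYZAZY

Answer: ZYZAZYZYZAZYZAZY


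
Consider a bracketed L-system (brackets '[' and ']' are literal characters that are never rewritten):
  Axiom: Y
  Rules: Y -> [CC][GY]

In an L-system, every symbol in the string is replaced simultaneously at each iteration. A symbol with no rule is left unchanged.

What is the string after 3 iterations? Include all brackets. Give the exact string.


Answer: [CC][G[CC][G[CC][GY]]]

Derivation:
Step 0: Y
Step 1: [CC][GY]
Step 2: [CC][G[CC][GY]]
Step 3: [CC][G[CC][G[CC][GY]]]


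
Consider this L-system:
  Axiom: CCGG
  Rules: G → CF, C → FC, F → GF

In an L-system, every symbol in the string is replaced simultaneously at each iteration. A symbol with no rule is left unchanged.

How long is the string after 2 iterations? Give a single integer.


Step 0: length = 4
Step 1: length = 8
Step 2: length = 16

Answer: 16


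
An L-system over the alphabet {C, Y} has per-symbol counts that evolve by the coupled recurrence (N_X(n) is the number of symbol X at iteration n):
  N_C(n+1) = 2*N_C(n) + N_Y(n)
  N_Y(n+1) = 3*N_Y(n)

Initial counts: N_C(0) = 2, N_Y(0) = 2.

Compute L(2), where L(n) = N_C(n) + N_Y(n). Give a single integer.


Answer: 36

Derivation:
Step 0: N_C=2, N_Y=2, L=4
Step 1: N_C=6, N_Y=6, L=12
Step 2: N_C=18, N_Y=18, L=36


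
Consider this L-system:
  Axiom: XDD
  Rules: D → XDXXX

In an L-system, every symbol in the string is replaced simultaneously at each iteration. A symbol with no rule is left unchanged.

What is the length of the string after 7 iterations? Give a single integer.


Answer: 59

Derivation:
Step 0: length = 3
Step 1: length = 11
Step 2: length = 19
Step 3: length = 27
Step 4: length = 35
Step 5: length = 43
Step 6: length = 51
Step 7: length = 59


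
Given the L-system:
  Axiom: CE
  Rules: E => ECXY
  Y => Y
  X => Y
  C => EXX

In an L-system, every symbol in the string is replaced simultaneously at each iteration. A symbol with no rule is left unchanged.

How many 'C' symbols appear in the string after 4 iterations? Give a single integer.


Answer: 5

Derivation:
Step 0: CE  (1 'C')
Step 1: EXXECXY  (1 'C')
Step 2: ECXYYYECXYEXXYY  (2 'C')
Step 3: ECXYEXXYYYYECXYEXXYYECXYYYYY  (3 'C')
Step 4: ECXYEXXYYECXYYYYYYYECXYEXXYYECXYYYYYECXYEXXYYYYYY  (5 'C')


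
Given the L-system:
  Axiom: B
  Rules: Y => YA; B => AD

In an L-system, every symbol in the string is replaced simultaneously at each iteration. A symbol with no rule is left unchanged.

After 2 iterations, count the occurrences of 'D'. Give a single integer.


Step 0: B  (0 'D')
Step 1: AD  (1 'D')
Step 2: AD  (1 'D')

Answer: 1


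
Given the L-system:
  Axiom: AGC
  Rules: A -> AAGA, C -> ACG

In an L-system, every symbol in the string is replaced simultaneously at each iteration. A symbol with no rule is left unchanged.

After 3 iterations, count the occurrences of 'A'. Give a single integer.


Step 0: AGC  (1 'A')
Step 1: AAGAGACG  (4 'A')
Step 2: AAGAAAGAGAAGAGAAGAACGG  (13 'A')
Step 3: AAGAAAGAGAAGAAAGAAAGAGAAGAGAAGAAAGAGAAGAGAAGAAAGAGAAGAAAGAACGGG  (40 'A')

Answer: 40


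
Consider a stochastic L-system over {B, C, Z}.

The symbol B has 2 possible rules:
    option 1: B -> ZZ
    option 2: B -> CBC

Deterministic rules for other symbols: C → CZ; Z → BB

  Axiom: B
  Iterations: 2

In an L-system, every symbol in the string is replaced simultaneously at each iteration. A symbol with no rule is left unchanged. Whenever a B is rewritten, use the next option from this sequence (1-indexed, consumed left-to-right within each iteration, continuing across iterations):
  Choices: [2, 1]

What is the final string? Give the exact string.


Answer: CZZZCZ

Derivation:
Step 0: B
Step 1: CBC  (used choices [2])
Step 2: CZZZCZ  (used choices [1])


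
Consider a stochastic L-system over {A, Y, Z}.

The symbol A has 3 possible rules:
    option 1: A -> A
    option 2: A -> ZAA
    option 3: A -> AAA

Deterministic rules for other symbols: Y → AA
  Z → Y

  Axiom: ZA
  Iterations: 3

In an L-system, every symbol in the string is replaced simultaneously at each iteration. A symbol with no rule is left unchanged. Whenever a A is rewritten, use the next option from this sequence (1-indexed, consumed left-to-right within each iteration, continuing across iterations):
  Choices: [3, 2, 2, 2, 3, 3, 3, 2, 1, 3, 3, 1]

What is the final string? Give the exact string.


Step 0: ZA
Step 1: YAAA  (used choices [3])
Step 2: AAZAAZAAZAA  (used choices [2, 2, 2])
Step 3: AAAAAAYAAAZAAYAAAAYAAAA  (used choices [3, 3, 3, 2, 1, 3, 3, 1])

Answer: AAAAAAYAAAZAAYAAAAYAAAA


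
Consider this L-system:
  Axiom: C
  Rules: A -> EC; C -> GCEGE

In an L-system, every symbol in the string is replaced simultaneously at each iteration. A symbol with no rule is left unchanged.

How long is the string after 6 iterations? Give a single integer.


Step 0: length = 1
Step 1: length = 5
Step 2: length = 9
Step 3: length = 13
Step 4: length = 17
Step 5: length = 21
Step 6: length = 25

Answer: 25


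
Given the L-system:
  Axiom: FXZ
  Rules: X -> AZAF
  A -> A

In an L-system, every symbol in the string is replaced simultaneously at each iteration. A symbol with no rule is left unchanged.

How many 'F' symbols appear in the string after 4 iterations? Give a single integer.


Step 0: FXZ  (1 'F')
Step 1: FAZAFZ  (2 'F')
Step 2: FAZAFZ  (2 'F')
Step 3: FAZAFZ  (2 'F')
Step 4: FAZAFZ  (2 'F')

Answer: 2


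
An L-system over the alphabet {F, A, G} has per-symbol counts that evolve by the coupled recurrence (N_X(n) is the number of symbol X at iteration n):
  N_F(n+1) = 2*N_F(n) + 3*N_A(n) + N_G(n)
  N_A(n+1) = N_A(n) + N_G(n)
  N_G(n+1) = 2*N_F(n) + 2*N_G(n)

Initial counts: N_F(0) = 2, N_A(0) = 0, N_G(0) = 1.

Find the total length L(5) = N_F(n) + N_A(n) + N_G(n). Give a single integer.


Step 0: N_F=2, N_A=0, N_G=1, L=3
Step 1: N_F=5, N_A=1, N_G=6, L=12
Step 2: N_F=19, N_A=7, N_G=22, L=48
Step 3: N_F=81, N_A=29, N_G=82, L=192
Step 4: N_F=331, N_A=111, N_G=326, L=768
Step 5: N_F=1321, N_A=437, N_G=1314, L=3072

Answer: 3072


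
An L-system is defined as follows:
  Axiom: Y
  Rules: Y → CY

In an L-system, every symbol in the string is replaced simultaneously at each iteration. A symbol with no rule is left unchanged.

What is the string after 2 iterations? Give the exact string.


Step 0: Y
Step 1: CY
Step 2: CCY

Answer: CCY


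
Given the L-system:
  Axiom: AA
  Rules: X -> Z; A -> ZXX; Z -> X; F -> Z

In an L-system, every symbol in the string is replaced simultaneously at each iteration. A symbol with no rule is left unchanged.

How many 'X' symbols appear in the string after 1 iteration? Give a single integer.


Answer: 4

Derivation:
Step 0: AA  (0 'X')
Step 1: ZXXZXX  (4 'X')


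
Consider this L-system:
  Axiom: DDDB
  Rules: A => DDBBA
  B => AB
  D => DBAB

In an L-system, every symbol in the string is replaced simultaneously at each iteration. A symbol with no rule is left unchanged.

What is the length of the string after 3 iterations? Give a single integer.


Step 0: length = 4
Step 1: length = 14
Step 2: length = 46
Step 3: length = 156

Answer: 156


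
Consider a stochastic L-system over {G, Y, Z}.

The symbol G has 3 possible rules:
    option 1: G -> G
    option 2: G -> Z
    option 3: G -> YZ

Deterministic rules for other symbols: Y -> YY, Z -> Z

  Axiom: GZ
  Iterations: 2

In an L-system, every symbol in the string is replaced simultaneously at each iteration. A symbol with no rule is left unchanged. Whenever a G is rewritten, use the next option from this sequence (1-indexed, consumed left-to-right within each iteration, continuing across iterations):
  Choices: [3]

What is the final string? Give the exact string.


Answer: YYZZ

Derivation:
Step 0: GZ
Step 1: YZZ  (used choices [3])
Step 2: YYZZ  (used choices [])


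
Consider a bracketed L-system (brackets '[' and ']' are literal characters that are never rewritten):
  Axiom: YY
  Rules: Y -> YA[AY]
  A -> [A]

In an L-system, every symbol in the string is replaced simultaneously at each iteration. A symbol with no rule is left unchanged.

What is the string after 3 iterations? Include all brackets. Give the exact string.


Step 0: YY
Step 1: YA[AY]YA[AY]
Step 2: YA[AY][A][[A]YA[AY]]YA[AY][A][[A]YA[AY]]
Step 3: YA[AY][A][[A]YA[AY]][[A]][[[A]]YA[AY][A][[A]YA[AY]]]YA[AY][A][[A]YA[AY]][[A]][[[A]]YA[AY][A][[A]YA[AY]]]

Answer: YA[AY][A][[A]YA[AY]][[A]][[[A]]YA[AY][A][[A]YA[AY]]]YA[AY][A][[A]YA[AY]][[A]][[[A]]YA[AY][A][[A]YA[AY]]]


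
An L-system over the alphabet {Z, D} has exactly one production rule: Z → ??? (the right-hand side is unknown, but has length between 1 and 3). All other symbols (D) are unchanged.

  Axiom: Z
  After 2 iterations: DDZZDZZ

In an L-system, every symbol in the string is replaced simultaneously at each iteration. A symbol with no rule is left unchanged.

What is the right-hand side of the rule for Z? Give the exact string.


Answer: DZZ

Derivation:
Trying Z → DZZ:
  Step 0: Z
  Step 1: DZZ
  Step 2: DDZZDZZ
Matches the given result.


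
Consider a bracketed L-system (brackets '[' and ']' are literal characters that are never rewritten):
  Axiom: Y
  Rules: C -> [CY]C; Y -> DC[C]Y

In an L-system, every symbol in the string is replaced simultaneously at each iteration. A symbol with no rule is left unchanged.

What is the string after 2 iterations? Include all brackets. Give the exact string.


Step 0: Y
Step 1: DC[C]Y
Step 2: D[CY]C[[CY]C]DC[C]Y

Answer: D[CY]C[[CY]C]DC[C]Y


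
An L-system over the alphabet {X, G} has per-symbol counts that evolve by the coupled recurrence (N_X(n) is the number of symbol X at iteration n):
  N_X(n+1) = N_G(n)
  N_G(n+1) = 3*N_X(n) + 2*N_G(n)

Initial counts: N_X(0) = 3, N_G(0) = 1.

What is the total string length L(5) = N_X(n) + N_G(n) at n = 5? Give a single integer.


Answer: 972

Derivation:
Step 0: N_X=3, N_G=1, L=4
Step 1: N_X=1, N_G=11, L=12
Step 2: N_X=11, N_G=25, L=36
Step 3: N_X=25, N_G=83, L=108
Step 4: N_X=83, N_G=241, L=324
Step 5: N_X=241, N_G=731, L=972


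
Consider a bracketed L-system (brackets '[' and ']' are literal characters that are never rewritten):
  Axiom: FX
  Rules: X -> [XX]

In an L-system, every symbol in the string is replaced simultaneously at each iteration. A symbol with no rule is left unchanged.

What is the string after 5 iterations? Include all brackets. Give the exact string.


Answer: F[[[[[XX][XX]][[XX][XX]]][[[XX][XX]][[XX][XX]]]][[[[XX][XX]][[XX][XX]]][[[XX][XX]][[XX][XX]]]]]

Derivation:
Step 0: FX
Step 1: F[XX]
Step 2: F[[XX][XX]]
Step 3: F[[[XX][XX]][[XX][XX]]]
Step 4: F[[[[XX][XX]][[XX][XX]]][[[XX][XX]][[XX][XX]]]]
Step 5: F[[[[[XX][XX]][[XX][XX]]][[[XX][XX]][[XX][XX]]]][[[[XX][XX]][[XX][XX]]][[[XX][XX]][[XX][XX]]]]]


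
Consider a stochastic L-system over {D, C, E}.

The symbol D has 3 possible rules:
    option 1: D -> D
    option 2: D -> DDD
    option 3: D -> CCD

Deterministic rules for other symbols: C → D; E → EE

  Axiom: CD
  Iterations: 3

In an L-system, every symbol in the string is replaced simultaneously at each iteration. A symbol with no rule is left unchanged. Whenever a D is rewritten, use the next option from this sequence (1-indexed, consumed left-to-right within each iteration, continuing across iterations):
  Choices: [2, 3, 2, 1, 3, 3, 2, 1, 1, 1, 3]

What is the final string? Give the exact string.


Step 0: CD
Step 1: DDDD  (used choices [2])
Step 2: CCDDDDDCCD  (used choices [3, 2, 1, 3])
Step 3: DDCCDDDDDDDDDCCD  (used choices [3, 2, 1, 1, 1, 3])

Answer: DDCCDDDDDDDDDCCD


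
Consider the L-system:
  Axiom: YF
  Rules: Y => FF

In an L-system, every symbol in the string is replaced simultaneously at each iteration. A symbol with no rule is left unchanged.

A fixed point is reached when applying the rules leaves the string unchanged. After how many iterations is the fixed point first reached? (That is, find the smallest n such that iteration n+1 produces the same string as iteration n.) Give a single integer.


Step 0: YF
Step 1: FFF
Step 2: FFF  (unchanged — fixed point at step 1)

Answer: 1


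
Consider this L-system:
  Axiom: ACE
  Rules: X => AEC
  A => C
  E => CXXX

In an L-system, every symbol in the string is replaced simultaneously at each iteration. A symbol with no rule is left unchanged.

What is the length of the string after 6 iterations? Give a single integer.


Answer: 120

Derivation:
Step 0: length = 3
Step 1: length = 6
Step 2: length = 12
Step 3: length = 21
Step 4: length = 39
Step 5: length = 66
Step 6: length = 120


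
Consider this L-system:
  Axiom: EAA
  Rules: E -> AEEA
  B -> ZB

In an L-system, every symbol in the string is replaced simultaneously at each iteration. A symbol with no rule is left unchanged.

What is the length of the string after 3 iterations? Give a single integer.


Answer: 24

Derivation:
Step 0: length = 3
Step 1: length = 6
Step 2: length = 12
Step 3: length = 24


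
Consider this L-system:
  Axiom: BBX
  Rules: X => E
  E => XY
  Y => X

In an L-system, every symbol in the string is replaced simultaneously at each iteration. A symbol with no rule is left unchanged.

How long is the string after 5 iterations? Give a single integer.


Step 0: length = 3
Step 1: length = 3
Step 2: length = 4
Step 3: length = 4
Step 4: length = 5
Step 5: length = 6

Answer: 6


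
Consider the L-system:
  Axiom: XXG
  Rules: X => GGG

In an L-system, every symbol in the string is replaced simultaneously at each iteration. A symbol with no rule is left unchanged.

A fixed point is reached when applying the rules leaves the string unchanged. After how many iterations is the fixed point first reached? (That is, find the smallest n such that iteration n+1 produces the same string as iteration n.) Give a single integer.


Answer: 1

Derivation:
Step 0: XXG
Step 1: GGGGGGG
Step 2: GGGGGGG  (unchanged — fixed point at step 1)


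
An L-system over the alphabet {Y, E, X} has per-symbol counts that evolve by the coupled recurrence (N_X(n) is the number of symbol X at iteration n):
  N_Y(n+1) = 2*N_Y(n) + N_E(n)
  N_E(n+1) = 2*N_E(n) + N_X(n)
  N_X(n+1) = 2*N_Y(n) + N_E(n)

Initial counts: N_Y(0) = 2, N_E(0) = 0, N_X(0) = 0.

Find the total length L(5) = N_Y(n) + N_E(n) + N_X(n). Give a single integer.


Step 0: N_Y=2, N_E=0, N_X=0, L=2
Step 1: N_Y=4, N_E=0, N_X=4, L=8
Step 2: N_Y=8, N_E=4, N_X=8, L=20
Step 3: N_Y=20, N_E=16, N_X=20, L=56
Step 4: N_Y=56, N_E=52, N_X=56, L=164
Step 5: N_Y=164, N_E=160, N_X=164, L=488

Answer: 488


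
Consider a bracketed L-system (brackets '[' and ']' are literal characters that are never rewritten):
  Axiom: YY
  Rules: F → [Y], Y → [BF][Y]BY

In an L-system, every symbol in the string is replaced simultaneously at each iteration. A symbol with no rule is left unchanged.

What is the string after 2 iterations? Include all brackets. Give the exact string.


Step 0: YY
Step 1: [BF][Y]BY[BF][Y]BY
Step 2: [B[Y]][[BF][Y]BY]B[BF][Y]BY[B[Y]][[BF][Y]BY]B[BF][Y]BY

Answer: [B[Y]][[BF][Y]BY]B[BF][Y]BY[B[Y]][[BF][Y]BY]B[BF][Y]BY


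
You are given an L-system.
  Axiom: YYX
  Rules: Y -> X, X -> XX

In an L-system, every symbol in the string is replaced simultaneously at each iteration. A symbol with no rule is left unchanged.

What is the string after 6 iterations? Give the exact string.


Answer: XXXXXXXXXXXXXXXXXXXXXXXXXXXXXXXXXXXXXXXXXXXXXXXXXXXXXXXXXXXXXXXXXXXXXXXXXXXXXXXXXXXXXXXXXXXXXXXXXXXXXXXXXXXXXXXXXXXXXXXXXXXXXXXX

Derivation:
Step 0: YYX
Step 1: XXXX
Step 2: XXXXXXXX
Step 3: XXXXXXXXXXXXXXXX
Step 4: XXXXXXXXXXXXXXXXXXXXXXXXXXXXXXXX
Step 5: XXXXXXXXXXXXXXXXXXXXXXXXXXXXXXXXXXXXXXXXXXXXXXXXXXXXXXXXXXXXXXXX
Step 6: XXXXXXXXXXXXXXXXXXXXXXXXXXXXXXXXXXXXXXXXXXXXXXXXXXXXXXXXXXXXXXXXXXXXXXXXXXXXXXXXXXXXXXXXXXXXXXXXXXXXXXXXXXXXXXXXXXXXXXXXXXXXXXXX


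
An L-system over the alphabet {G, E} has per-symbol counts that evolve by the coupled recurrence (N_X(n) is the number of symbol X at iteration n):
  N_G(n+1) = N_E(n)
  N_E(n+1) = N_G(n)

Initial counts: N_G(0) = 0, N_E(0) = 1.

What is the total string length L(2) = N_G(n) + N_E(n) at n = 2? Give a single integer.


Step 0: N_G=0, N_E=1, L=1
Step 1: N_G=1, N_E=0, L=1
Step 2: N_G=0, N_E=1, L=1

Answer: 1


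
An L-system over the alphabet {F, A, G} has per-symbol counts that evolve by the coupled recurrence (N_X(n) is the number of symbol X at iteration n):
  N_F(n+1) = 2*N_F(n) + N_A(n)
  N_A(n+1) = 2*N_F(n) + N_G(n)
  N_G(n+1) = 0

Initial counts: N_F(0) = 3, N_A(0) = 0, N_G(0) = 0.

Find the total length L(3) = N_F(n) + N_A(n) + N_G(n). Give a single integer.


Answer: 84

Derivation:
Step 0: N_F=3, N_A=0, N_G=0, L=3
Step 1: N_F=6, N_A=6, N_G=0, L=12
Step 2: N_F=18, N_A=12, N_G=0, L=30
Step 3: N_F=48, N_A=36, N_G=0, L=84


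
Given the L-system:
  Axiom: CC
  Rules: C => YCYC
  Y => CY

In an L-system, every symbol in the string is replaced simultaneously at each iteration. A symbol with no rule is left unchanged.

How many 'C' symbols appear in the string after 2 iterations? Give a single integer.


Answer: 12

Derivation:
Step 0: CC  (2 'C')
Step 1: YCYCYCYC  (4 'C')
Step 2: CYYCYCCYYCYCCYYCYCCYYCYC  (12 'C')


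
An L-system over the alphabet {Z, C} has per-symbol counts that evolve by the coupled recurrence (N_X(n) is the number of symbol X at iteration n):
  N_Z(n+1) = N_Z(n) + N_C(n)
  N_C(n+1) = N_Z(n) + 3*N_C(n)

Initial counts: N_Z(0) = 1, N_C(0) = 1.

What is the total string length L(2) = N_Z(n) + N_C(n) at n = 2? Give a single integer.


Step 0: N_Z=1, N_C=1, L=2
Step 1: N_Z=2, N_C=4, L=6
Step 2: N_Z=6, N_C=14, L=20

Answer: 20


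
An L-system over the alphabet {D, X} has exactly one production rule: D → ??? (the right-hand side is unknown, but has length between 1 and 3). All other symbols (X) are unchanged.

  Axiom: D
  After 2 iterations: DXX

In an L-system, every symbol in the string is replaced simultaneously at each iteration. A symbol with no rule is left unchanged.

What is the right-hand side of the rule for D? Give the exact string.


Trying D → DX:
  Step 0: D
  Step 1: DX
  Step 2: DXX
Matches the given result.

Answer: DX


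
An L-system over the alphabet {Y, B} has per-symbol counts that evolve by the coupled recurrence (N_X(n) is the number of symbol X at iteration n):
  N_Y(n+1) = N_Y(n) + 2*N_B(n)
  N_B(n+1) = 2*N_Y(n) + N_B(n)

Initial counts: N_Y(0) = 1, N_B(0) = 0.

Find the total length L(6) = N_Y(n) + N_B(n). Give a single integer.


Answer: 729

Derivation:
Step 0: N_Y=1, N_B=0, L=1
Step 1: N_Y=1, N_B=2, L=3
Step 2: N_Y=5, N_B=4, L=9
Step 3: N_Y=13, N_B=14, L=27
Step 4: N_Y=41, N_B=40, L=81
Step 5: N_Y=121, N_B=122, L=243
Step 6: N_Y=365, N_B=364, L=729


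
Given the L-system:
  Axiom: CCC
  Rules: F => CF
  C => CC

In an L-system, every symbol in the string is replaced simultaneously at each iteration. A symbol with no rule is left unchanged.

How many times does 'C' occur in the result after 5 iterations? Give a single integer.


Step 0: CCC  (3 'C')
Step 1: CCCCCC  (6 'C')
Step 2: CCCCCCCCCCCC  (12 'C')
Step 3: CCCCCCCCCCCCCCCCCCCCCCCC  (24 'C')
Step 4: CCCCCCCCCCCCCCCCCCCCCCCCCCCCCCCCCCCCCCCCCCCCCCCC  (48 'C')
Step 5: CCCCCCCCCCCCCCCCCCCCCCCCCCCCCCCCCCCCCCCCCCCCCCCCCCCCCCCCCCCCCCCCCCCCCCCCCCCCCCCCCCCCCCCCCCCCCCCC  (96 'C')

Answer: 96


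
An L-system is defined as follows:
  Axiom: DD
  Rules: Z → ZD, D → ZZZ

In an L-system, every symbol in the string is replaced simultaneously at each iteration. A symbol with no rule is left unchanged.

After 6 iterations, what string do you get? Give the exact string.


Answer: ZDZZZZDZDZDZDZZZZDZZZZDZZZZDZZZZDZDZDZDZZZZDZDZDZDZZZZDZDZDZDZZZZDZDZDZDZZZZDZZZZDZZZZDZZZZDZDZDZDZZZZDZDZDZDZZZZDZDZDZDZZZZDZDZDZDZZZZDZZZZDZZZZDZZZZDZDZDZDZZZZDZDZDZDZZZZDZDZDZDZZZZDZDZDZDZZZZDZZZZDZZZZDZZZZDZDZDZDZZZZDZDZDZDZZZZDZDZDZDZZZZDZDZDZDZZZZDZZZZDZZZZDZZZZDZDZDZDZZZZDZDZDZDZZZZDZDZDZDZZZZDZDZDZDZZZZDZZZZDZZZZDZZZZDZDZDZDZZZZDZDZDZDZZZZDZDZD

Derivation:
Step 0: DD
Step 1: ZZZZZZ
Step 2: ZDZDZDZDZDZD
Step 3: ZDZZZZDZZZZDZZZZDZZZZDZZZZDZZZ
Step 4: ZDZZZZDZDZDZDZZZZDZDZDZDZZZZDZDZDZDZZZZDZDZDZDZZZZDZDZDZDZZZZDZDZD
Step 5: ZDZZZZDZDZDZDZZZZDZZZZDZZZZDZZZZDZDZDZDZZZZDZZZZDZZZZDZZZZDZDZDZDZZZZDZZZZDZZZZDZZZZDZDZDZDZZZZDZZZZDZZZZDZZZZDZDZDZDZZZZDZZZZDZZZZDZZZZDZDZDZDZZZZDZZZZDZZZ
Step 6: ZDZZZZDZDZDZDZZZZDZZZZDZZZZDZZZZDZDZDZDZZZZDZDZDZDZZZZDZDZDZDZZZZDZDZDZDZZZZDZZZZDZZZZDZZZZDZDZDZDZZZZDZDZDZDZZZZDZDZDZDZZZZDZDZDZDZZZZDZZZZDZZZZDZZZZDZDZDZDZZZZDZDZDZDZZZZDZDZDZDZZZZDZDZDZDZZZZDZZZZDZZZZDZZZZDZDZDZDZZZZDZDZDZDZZZZDZDZDZDZZZZDZDZDZDZZZZDZZZZDZZZZDZZZZDZDZDZDZZZZDZDZDZDZZZZDZDZDZDZZZZDZDZDZDZZZZDZZZZDZZZZDZZZZDZDZDZDZZZZDZDZDZDZZZZDZDZD


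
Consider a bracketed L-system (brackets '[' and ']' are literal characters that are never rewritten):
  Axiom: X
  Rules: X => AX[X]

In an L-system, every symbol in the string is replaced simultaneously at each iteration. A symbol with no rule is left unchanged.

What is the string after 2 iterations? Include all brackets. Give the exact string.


Step 0: X
Step 1: AX[X]
Step 2: AAX[X][AX[X]]

Answer: AAX[X][AX[X]]


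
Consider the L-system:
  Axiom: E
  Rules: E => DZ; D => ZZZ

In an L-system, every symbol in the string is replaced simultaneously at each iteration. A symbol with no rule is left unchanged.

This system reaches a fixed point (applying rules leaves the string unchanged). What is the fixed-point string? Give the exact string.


Answer: ZZZZ

Derivation:
Step 0: E
Step 1: DZ
Step 2: ZZZZ
Step 3: ZZZZ  (unchanged — fixed point at step 2)


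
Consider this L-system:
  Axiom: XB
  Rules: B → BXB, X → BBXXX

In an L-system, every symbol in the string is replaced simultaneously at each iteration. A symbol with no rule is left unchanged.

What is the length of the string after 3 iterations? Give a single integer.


Step 0: length = 2
Step 1: length = 8
Step 2: length = 32
Step 3: length = 128

Answer: 128


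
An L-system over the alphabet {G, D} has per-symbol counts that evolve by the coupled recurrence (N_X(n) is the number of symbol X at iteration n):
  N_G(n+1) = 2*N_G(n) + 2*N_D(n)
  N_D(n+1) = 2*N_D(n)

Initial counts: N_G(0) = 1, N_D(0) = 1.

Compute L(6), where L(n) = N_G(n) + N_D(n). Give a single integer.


Answer: 512

Derivation:
Step 0: N_G=1, N_D=1, L=2
Step 1: N_G=4, N_D=2, L=6
Step 2: N_G=12, N_D=4, L=16
Step 3: N_G=32, N_D=8, L=40
Step 4: N_G=80, N_D=16, L=96
Step 5: N_G=192, N_D=32, L=224
Step 6: N_G=448, N_D=64, L=512


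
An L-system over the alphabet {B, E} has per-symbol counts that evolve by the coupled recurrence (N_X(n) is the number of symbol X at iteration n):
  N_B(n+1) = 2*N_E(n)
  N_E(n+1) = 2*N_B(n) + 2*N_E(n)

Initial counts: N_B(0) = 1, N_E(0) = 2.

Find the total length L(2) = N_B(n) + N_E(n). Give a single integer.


Step 0: N_B=1, N_E=2, L=3
Step 1: N_B=4, N_E=6, L=10
Step 2: N_B=12, N_E=20, L=32

Answer: 32


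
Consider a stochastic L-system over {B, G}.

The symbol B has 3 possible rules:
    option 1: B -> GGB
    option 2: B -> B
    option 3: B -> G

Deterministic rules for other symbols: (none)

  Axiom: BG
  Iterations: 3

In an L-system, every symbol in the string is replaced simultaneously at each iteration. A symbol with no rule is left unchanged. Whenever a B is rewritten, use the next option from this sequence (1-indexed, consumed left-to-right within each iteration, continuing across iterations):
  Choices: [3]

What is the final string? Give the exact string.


Answer: GG

Derivation:
Step 0: BG
Step 1: GG  (used choices [3])
Step 2: GG  (used choices [])
Step 3: GG  (used choices [])


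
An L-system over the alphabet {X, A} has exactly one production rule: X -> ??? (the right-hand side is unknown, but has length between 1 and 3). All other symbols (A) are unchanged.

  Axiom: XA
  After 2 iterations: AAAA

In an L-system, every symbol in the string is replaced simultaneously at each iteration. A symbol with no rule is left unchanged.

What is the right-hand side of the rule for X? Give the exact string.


Answer: AAA

Derivation:
Trying X -> AAA:
  Step 0: XA
  Step 1: AAAA
  Step 2: AAAA
Matches the given result.


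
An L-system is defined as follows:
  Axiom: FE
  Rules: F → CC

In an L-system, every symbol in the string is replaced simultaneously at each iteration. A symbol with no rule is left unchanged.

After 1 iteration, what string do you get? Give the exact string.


Step 0: FE
Step 1: CCE

Answer: CCE


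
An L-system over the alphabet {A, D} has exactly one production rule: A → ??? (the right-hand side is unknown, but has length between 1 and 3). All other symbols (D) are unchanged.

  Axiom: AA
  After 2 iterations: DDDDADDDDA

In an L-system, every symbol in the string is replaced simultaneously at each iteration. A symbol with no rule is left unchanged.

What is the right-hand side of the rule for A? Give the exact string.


Trying A → DDA:
  Step 0: AA
  Step 1: DDADDA
  Step 2: DDDDADDDDA
Matches the given result.

Answer: DDA


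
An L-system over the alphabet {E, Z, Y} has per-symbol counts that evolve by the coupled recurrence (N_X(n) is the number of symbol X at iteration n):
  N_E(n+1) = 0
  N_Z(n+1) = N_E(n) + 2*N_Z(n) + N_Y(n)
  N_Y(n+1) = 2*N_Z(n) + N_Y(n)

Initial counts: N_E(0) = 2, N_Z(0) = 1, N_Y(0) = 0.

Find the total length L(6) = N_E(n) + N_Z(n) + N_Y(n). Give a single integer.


Answer: 1620

Derivation:
Step 0: N_E=2, N_Z=1, N_Y=0, L=3
Step 1: N_E=0, N_Z=4, N_Y=2, L=6
Step 2: N_E=0, N_Z=10, N_Y=10, L=20
Step 3: N_E=0, N_Z=30, N_Y=30, L=60
Step 4: N_E=0, N_Z=90, N_Y=90, L=180
Step 5: N_E=0, N_Z=270, N_Y=270, L=540
Step 6: N_E=0, N_Z=810, N_Y=810, L=1620


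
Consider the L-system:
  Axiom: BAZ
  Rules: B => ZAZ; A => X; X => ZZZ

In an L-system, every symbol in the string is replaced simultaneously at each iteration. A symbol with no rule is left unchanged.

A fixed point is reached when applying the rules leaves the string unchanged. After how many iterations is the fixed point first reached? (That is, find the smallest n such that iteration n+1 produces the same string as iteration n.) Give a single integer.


Step 0: BAZ
Step 1: ZAZXZ
Step 2: ZXZZZZZ
Step 3: ZZZZZZZZZ
Step 4: ZZZZZZZZZ  (unchanged — fixed point at step 3)

Answer: 3


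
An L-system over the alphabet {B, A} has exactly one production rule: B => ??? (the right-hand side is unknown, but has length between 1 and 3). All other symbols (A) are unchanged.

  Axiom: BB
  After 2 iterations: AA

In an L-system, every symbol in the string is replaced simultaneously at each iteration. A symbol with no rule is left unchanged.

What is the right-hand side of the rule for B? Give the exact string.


Answer: A

Derivation:
Trying B => A:
  Step 0: BB
  Step 1: AA
  Step 2: AA
Matches the given result.


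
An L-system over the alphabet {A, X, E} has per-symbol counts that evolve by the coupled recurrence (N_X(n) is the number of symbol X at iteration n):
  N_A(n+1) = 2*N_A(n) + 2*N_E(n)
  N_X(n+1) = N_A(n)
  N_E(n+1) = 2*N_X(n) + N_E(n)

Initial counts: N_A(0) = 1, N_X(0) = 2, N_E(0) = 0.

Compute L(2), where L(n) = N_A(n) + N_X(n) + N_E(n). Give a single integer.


Answer: 20

Derivation:
Step 0: N_A=1, N_X=2, N_E=0, L=3
Step 1: N_A=2, N_X=1, N_E=4, L=7
Step 2: N_A=12, N_X=2, N_E=6, L=20


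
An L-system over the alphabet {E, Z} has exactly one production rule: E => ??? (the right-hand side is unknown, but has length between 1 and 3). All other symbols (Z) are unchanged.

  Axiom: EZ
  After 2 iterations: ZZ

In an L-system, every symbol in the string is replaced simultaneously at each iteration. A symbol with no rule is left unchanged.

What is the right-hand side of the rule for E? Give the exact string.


Trying E => Z:
  Step 0: EZ
  Step 1: ZZ
  Step 2: ZZ
Matches the given result.

Answer: Z


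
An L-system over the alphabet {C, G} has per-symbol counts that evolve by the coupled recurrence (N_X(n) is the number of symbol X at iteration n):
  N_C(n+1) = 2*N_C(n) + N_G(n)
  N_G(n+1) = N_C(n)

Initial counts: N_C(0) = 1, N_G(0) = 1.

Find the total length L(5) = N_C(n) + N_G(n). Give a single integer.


Answer: 140

Derivation:
Step 0: N_C=1, N_G=1, L=2
Step 1: N_C=3, N_G=1, L=4
Step 2: N_C=7, N_G=3, L=10
Step 3: N_C=17, N_G=7, L=24
Step 4: N_C=41, N_G=17, L=58
Step 5: N_C=99, N_G=41, L=140


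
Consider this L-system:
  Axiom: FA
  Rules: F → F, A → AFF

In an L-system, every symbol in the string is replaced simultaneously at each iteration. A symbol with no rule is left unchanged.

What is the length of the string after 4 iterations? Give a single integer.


Step 0: length = 2
Step 1: length = 4
Step 2: length = 6
Step 3: length = 8
Step 4: length = 10

Answer: 10


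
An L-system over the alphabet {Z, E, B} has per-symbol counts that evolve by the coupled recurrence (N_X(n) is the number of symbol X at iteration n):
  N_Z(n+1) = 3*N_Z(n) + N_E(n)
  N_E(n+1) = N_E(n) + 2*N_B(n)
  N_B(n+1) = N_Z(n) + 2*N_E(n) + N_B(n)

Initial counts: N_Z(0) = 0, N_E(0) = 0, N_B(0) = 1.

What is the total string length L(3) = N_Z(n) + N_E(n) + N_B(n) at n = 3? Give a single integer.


Step 0: N_Z=0, N_E=0, N_B=1, L=1
Step 1: N_Z=0, N_E=2, N_B=1, L=3
Step 2: N_Z=2, N_E=4, N_B=5, L=11
Step 3: N_Z=10, N_E=14, N_B=15, L=39

Answer: 39


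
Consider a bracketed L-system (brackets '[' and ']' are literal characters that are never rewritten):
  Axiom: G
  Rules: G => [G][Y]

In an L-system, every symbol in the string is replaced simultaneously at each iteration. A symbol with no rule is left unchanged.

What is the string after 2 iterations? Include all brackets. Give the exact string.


Step 0: G
Step 1: [G][Y]
Step 2: [[G][Y]][Y]

Answer: [[G][Y]][Y]


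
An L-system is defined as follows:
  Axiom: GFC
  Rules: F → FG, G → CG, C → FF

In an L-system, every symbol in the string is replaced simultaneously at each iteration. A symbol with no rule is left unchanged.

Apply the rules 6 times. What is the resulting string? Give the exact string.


Step 0: GFC
Step 1: CGFGFF
Step 2: FFCGFGCGFGFG
Step 3: FGFGFFCGFGCGFFCGFGCGFGCG
Step 4: FGCGFGCGFGFGFFCGFGCGFFCGFGFGFFCGFGCGFFCGFGCGFFCG
Step 5: FGCGFFCGFGCGFFCGFGCGFGCGFGFGFFCGFGCGFFCGFGFGFFCGFGCGFGCGFGFGFFCGFGCGFFCGFGFGFFCGFGCGFFCGFGFGFFCG
Step 6: FGCGFFCGFGFGFFCGFGCGFFCGFGFGFFCGFGCGFFCGFGCGFFCGFGCGFGCGFGFGFFCGFGCGFFCGFGFGFFCGFGCGFGCGFGFGFFCGFGCGFFCGFGCGFFCGFGCGFGCGFGFGFFCGFGCGFFCGFGFGFFCGFGCGFGCGFGFGFFCGFGCGFFCGFGFGFFCGFGCGFGCGFGFGFFCG

Answer: FGCGFFCGFGFGFFCGFGCGFFCGFGFGFFCGFGCGFFCGFGCGFFCGFGCGFGCGFGFGFFCGFGCGFFCGFGFGFFCGFGCGFGCGFGFGFFCGFGCGFFCGFGCGFFCGFGCGFGCGFGFGFFCGFGCGFFCGFGFGFFCGFGCGFGCGFGFGFFCGFGCGFFCGFGFGFFCGFGCGFGCGFGFGFFCG


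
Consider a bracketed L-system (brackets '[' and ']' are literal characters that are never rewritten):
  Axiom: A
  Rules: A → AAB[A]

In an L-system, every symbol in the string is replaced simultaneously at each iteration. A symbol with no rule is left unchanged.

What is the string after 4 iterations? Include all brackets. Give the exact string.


Step 0: A
Step 1: AAB[A]
Step 2: AAB[A]AAB[A]B[AAB[A]]
Step 3: AAB[A]AAB[A]B[AAB[A]]AAB[A]AAB[A]B[AAB[A]]B[AAB[A]AAB[A]B[AAB[A]]]
Step 4: AAB[A]AAB[A]B[AAB[A]]AAB[A]AAB[A]B[AAB[A]]B[AAB[A]AAB[A]B[AAB[A]]]AAB[A]AAB[A]B[AAB[A]]AAB[A]AAB[A]B[AAB[A]]B[AAB[A]AAB[A]B[AAB[A]]]B[AAB[A]AAB[A]B[AAB[A]]AAB[A]AAB[A]B[AAB[A]]B[AAB[A]AAB[A]B[AAB[A]]]]

Answer: AAB[A]AAB[A]B[AAB[A]]AAB[A]AAB[A]B[AAB[A]]B[AAB[A]AAB[A]B[AAB[A]]]AAB[A]AAB[A]B[AAB[A]]AAB[A]AAB[A]B[AAB[A]]B[AAB[A]AAB[A]B[AAB[A]]]B[AAB[A]AAB[A]B[AAB[A]]AAB[A]AAB[A]B[AAB[A]]B[AAB[A]AAB[A]B[AAB[A]]]]


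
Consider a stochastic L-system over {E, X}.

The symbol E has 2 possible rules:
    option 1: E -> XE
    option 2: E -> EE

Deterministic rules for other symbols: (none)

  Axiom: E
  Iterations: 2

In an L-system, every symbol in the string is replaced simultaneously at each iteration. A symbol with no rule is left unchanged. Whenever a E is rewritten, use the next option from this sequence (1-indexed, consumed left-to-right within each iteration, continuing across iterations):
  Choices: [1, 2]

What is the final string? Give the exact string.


Step 0: E
Step 1: XE  (used choices [1])
Step 2: XEE  (used choices [2])

Answer: XEE


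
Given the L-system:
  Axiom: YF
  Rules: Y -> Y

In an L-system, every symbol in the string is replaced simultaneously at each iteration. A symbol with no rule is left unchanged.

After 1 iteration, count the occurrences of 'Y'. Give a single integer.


Step 0: YF  (1 'Y')
Step 1: YF  (1 'Y')

Answer: 1


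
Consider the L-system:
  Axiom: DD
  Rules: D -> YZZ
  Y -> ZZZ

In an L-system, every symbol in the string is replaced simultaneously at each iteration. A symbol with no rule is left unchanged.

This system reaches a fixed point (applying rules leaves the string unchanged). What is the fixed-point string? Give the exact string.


Answer: ZZZZZZZZZZ

Derivation:
Step 0: DD
Step 1: YZZYZZ
Step 2: ZZZZZZZZZZ
Step 3: ZZZZZZZZZZ  (unchanged — fixed point at step 2)
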